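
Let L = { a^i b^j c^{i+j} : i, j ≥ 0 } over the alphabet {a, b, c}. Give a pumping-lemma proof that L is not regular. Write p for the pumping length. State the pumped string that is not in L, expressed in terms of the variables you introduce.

a^{p+k} b^p c^{2p}

Toward a contradiction, assume L is regular with pumping length p.
Take w = a^p b^p c^{2p} ∈ L (with i=j=p, i+j=2p), |w| = 4p ≥ p.
By the pumping lemma, w = xyz with |xy| ≤ p and |y| ≥ 1.
Because |xy| ≤ p and w begins with p copies of a, we have y = a^k with 1 ≤ k ≤ p.
Consider xy^2z = a^{p+k} b^p c^{2p}. Now the a- and b-counts sum to 2p+k, but the c-count is 2p ≠ 2p+k. So xy^2z ∉ L.
This is a contradiction; hence L is not regular.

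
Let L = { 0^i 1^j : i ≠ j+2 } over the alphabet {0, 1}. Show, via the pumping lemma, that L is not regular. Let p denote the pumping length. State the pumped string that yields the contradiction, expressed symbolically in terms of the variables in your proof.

0^{p+p!} 1^{p+p!-2}

Toward a contradiction, assume L is regular with pumping length p.
Choose w = 0^p 1^{p+p!-2}. Since p ≠ (p+p!-2)+2 = p+p!, w ∈ L; and |w| ≥ p.
By the pumping lemma, w = xyz with |xy| ≤ p and y is nonempty.
Since the first p symbols of w are all 0's and |xy| ≤ p, y lies entirely in the leading 0-block: y = 0^k for some k with 1 ≤ k ≤ p.
Since 1 ≤ k ≤ p, k divides p!; set t = 1 + p!/k. Then xy^t z has p + (p!/k)·k = p + p! copies of 0. Now the 0-count is p+p! and (1-count)+2 = (p+p!-2)+2 = p+p!, so i ≠ j+2 fails. So xy^t z = 0^{p+p!} 1^{p+p!-2} ∉ L.
This is a contradiction; hence L is not regular.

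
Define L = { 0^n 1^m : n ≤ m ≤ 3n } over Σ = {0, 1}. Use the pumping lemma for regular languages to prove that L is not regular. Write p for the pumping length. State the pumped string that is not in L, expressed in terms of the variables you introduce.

Toward a contradiction, assume L is regular with pumping length p.
Take w = 0^p 1^p ∈ L (since p ≤ p ≤ 3p), with |w| = 2p ≥ p.
By the pumping lemma, w = xyz with |xy| ≤ p and y is nonempty.
Since the first p symbols of w are all 0's and |xy| ≤ p, y lies entirely in the leading 0-block: y = 0^k for some k with 1 ≤ k ≤ p.
Pump with i = 2: xy^2z = 0^{p+k} 1^p. Now n = p+k > p = m, so the condition n ≤ m fails. Thus xy^2z ∉ L.
This contradicts the pumping lemma, so L is not regular.

0^{p+k} 1^p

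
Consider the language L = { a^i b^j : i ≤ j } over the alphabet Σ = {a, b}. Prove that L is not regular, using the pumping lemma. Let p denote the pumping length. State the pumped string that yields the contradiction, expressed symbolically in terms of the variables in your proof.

a^{p+k} b^p

Suppose for contradiction that L is regular, and let p be the pumping length.
Choose w = a^p b^p ∈ L, with |w| = 2p ≥ p.
By the pumping lemma, w = xyz with |xy| ≤ p and |y| ≥ 1.
The first p characters of w are a's, so xy (and hence y) consists only of a's. Write y = a^k, 1 ≤ k ≤ p.
Consider xy^2z = a^{p+k} b^p. Since k ≥ 1, the a-count p+k exceeds the b-count p, so i ≤ j fails; thus xy^2z ∉ L.
This contradicts the pumping lemma, so L is not regular.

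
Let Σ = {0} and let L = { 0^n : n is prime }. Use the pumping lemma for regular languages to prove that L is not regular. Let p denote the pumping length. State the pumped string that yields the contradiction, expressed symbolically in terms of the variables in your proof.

0^{q(1+k)}

Assume L is regular; let p be its pumping constant.
Let q be a prime with q ≥ p+2 (infinitely many primes exist), and take w = 0^q ∈ L with |w| = q ≥ p.
The pumping lemma gives a decomposition w = xyz where |xy| ≤ p and y is nonempty.
Then y = 0^k for some k with 1 ≤ k ≤ p.
Since 1 ≤ k ≤ p, |xz| = q-k. Pump with i = q+1: |xy^{q+1}z| = (q-k)+(q+1)k = q+qk = q(1+k), which is composite (both factors ≥ 2). So xy^{q+1}z = 0^{q(1+k)} ∉ L.
This is a contradiction; hence L is not regular.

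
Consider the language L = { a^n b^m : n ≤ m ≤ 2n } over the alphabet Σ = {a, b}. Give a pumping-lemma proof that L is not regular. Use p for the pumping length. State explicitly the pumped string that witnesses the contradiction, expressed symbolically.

a^{p+k} b^p

Assume L is regular; let p be its pumping constant.
Take w = a^p b^p ∈ L (since p ≤ p ≤ 2p), with |w| = 2p ≥ p.
Write w = xyz as guaranteed by the lemma, with |xy| ≤ p and y is nonempty.
Since the first p symbols of w are all a's and |xy| ≤ p, y lies entirely in the leading a-block: y = a^k for some k with 1 ≤ k ≤ p.
Pump with i = 2: xy^2z = a^{p+k} b^p. Now n = p+k > p = m, so the condition n ≤ m fails. Thus xy^2z ∉ L.
This is a contradiction; hence L is not regular.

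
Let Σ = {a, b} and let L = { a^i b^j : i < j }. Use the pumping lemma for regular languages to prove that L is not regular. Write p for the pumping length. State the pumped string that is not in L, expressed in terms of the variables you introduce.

Toward a contradiction, assume L is regular with pumping length p.
Choose w = a^p b^{p+1} ∈ L, with |w| = 2p+1 ≥ p.
Write w = xyz as guaranteed by the lemma, with |xy| ≤ p and |y| > 0.
The first p characters of w are a's, so xy (and hence y) consists only of a's. Write y = a^k, 1 ≤ k ≤ p.
Consider xy^2z = a^{p+k} b^{p+1}. Since k ≥ 1, the a-count p+k is at least p+1, so i < j fails; thus xy^2z ∉ L.
Contradiction. Therefore L is not regular.

a^{p+k} b^{p+1}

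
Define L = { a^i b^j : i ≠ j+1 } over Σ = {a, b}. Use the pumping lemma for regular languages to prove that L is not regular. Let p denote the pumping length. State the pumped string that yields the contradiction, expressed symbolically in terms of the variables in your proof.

Assume L is regular; let p be its pumping constant.
Choose w = a^p b^{p+p!-1}. Since p ≠ (p+p!-1)+1 = p+p!, w ∈ L; and |w| ≥ p.
Write w = xyz as guaranteed by the lemma, with |xy| ≤ p and |y| > 0.
Because |xy| ≤ p and w begins with p copies of a, we have y = a^k with 1 ≤ k ≤ p.
Since 1 ≤ k ≤ p, k divides p!; set t = 1 + p!/k. Then xy^t z has p + (p!/k)·k = p + p! copies of a. Now the a-count is p+p! and (b-count)+1 = (p+p!-1)+1 = p+p!, so i ≠ j+1 fails. So xy^t z = a^{p+p!} b^{p+p!-1} ∉ L.
Contradiction. Therefore L is not regular.

a^{p+p!} b^{p+p!-1}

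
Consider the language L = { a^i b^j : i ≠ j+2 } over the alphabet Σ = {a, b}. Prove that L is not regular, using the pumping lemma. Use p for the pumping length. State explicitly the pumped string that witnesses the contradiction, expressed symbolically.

a^{p+p!} b^{p+p!-2}

Assume L is regular; let p be its pumping constant.
Choose w = a^p b^{p+p!-2}. Since p ≠ (p+p!-2)+2 = p+p!, w ∈ L; and |w| ≥ p.
The pumping lemma gives a decomposition w = xyz where |xy| ≤ p and |y| ≥ 1.
Because |xy| ≤ p and w begins with p copies of a, we have y = a^k with 1 ≤ k ≤ p.
Since 1 ≤ k ≤ p, k divides p!; set t = 1 + p!/k. Then xy^t z has p + (p!/k)·k = p + p! copies of a. Now the a-count is p+p! and (b-count)+2 = (p+p!-2)+2 = p+p!, so i ≠ j+2 fails. So xy^t z = a^{p+p!} b^{p+p!-2} ∉ L.
This is a contradiction; hence L is not regular.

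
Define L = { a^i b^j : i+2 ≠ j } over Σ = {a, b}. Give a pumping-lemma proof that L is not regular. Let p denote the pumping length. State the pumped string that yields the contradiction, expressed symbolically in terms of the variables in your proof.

a^{p+p!} b^{p+p!+2}

Toward a contradiction, assume L is regular with pumping length p.
Choose w = a^p b^{p+p!+2}. Since p ≠ (p+p!+2)-2 = p+p!, w ∈ L; and |w| ≥ p.
Write w = xyz as guaranteed by the lemma, with |xy| ≤ p and |y| ≥ 1.
Because |xy| ≤ p and w begins with p copies of a, we have y = a^k with 1 ≤ k ≤ p.
Since 1 ≤ k ≤ p, k divides p!; set t = 1 + p!/k. Then xy^t z has p + (p!/k)·k = p + p! copies of a. Now the a-count is p+p! and (b-count)-2 = (p+p!+2)-2 = p+p!, so i+2 ≠ j fails. So xy^t z = a^{p+p!} b^{p+p!+2} ∉ L.
This contradicts the pumping lemma, so L is not regular.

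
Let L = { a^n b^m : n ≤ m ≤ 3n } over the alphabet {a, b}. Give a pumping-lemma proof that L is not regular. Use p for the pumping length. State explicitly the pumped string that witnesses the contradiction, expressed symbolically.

a^{p+k} b^p

Assume L is regular. Let p be the pumping length given by the pumping lemma.
Take w = a^p b^p ∈ L (since p ≤ p ≤ 3p), with |w| = 2p ≥ p.
By the pumping lemma, w = xyz with |xy| ≤ p and y is nonempty.
Because |xy| ≤ p and w begins with p copies of a, we have y = a^k with 1 ≤ k ≤ p.
Pump with i = 2: xy^2z = a^{p+k} b^p. Now n = p+k > p = m, so the condition n ≤ m fails. Thus xy^2z ∉ L.
This contradicts the pumping lemma, so L is not regular.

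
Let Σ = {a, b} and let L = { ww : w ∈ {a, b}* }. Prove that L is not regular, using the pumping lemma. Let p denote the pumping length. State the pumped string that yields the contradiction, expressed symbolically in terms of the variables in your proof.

a^{p+k} b^p a^p b^p

Assume L is regular; let p be its pumping constant.
Take w = a^p b^p a^p b^p = uu where u = a^pb^p; then w ∈ L and |w| = 4p ≥ p.
The pumping lemma gives a decomposition w = xyz where |xy| ≤ p and |y| ≥ 1.
The first p characters of w are a's, so xy (and hence y) consists only of a's. Write y = a^k, 1 ≤ k ≤ p.
Pump with i = 2: xy^2z = a^{p+k} b^p a^p b^p, of length 4p+k. Suppose this equals vv. The string starts with a and ends with b, so v does too; thus the boundary between the two copies of v is a b→a transition. There is exactly one such transition, at position 2p+k, so |v| = 2p+k and |vv| = 4p+2k ≠ 4p+k since k ≥ 1. So xy^2z ∉ L.
This is a contradiction; hence L is not regular.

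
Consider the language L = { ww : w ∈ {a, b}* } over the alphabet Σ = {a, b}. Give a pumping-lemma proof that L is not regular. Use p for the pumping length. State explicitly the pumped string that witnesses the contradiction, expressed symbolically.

a^{p+k} b^p a^p b^p

Assume L is regular. Let p be the pumping length given by the pumping lemma.
Take w = a^p b^p a^p b^p = uu where u = a^pb^p; then w ∈ L and |w| = 4p ≥ p.
Write w = xyz as guaranteed by the lemma, with |xy| ≤ p and |y| ≥ 1.
Since the first p symbols of w are all a's and |xy| ≤ p, y lies entirely in the leading a-block: y = a^k for some k with 1 ≤ k ≤ p.
Pump with i = 2: xy^2z = a^{p+k} b^p a^p b^p, of length 4p+k. Suppose this equals vv. The string starts with a and ends with b, so v does too; thus the boundary between the two copies of v is a b→a transition. There is exactly one such transition, at position 2p+k, so |v| = 2p+k and |vv| = 4p+2k ≠ 4p+k since k ≥ 1. So xy^2z ∉ L.
This contradicts the pumping lemma, so L is not regular.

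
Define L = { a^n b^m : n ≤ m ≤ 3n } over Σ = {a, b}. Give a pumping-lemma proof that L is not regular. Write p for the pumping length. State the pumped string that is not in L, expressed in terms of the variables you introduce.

Suppose for contradiction that L is regular, and let p be the pumping length.
Take w = a^p b^p ∈ L (since p ≤ p ≤ 3p), with |w| = 2p ≥ p.
The pumping lemma gives a decomposition w = xyz where |xy| ≤ p and |y| ≥ 1.
Since the first p symbols of w are all a's and |xy| ≤ p, y lies entirely in the leading a-block: y = a^k for some k with 1 ≤ k ≤ p.
Pump with i = 2: xy^2z = a^{p+k} b^p. Now n = p+k > p = m, so the condition n ≤ m fails. Thus xy^2z ∉ L.
This contradicts the pumping lemma, so L is not regular.

a^{p+k} b^p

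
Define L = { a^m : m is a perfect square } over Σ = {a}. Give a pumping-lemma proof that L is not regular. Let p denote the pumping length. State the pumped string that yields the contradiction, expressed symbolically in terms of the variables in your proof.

Assume L is regular; let p be its pumping constant.
Take w = a^{p²} ∈ L with |w| = p² ≥ p.
The pumping lemma gives a decomposition w = xyz where |xy| ≤ p and |y| > 0.
Then y = a^k for some k with 1 ≤ k ≤ p.
Pump with i = 2: xy^2z = a^{p²+k}. Since 1 ≤ k ≤ p, p² < p²+k ≤ p²+p < (p+1)², so p²+k lies strictly between consecutive squares and is not a perfect square. So xy^2z ∉ L.
This contradicts the pumping lemma, so L is not regular.

a^{p²+k}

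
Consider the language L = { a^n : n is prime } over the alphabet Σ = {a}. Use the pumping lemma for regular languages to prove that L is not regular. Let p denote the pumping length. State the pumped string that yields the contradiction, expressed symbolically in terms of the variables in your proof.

a^{q(1+k)}

Suppose for contradiction that L is regular, and let p be the pumping length.
Let q be a prime with q ≥ p+2 (infinitely many primes exist), and take w = a^q ∈ L with |w| = q ≥ p.
The pumping lemma gives a decomposition w = xyz where |xy| ≤ p and |y| > 0.
Then y = a^k for some k with 1 ≤ k ≤ p.
Since 1 ≤ k ≤ p, |xz| = q-k. Pump with i = q+1: |xy^{q+1}z| = (q-k)+(q+1)k = q+qk = q(1+k), which is composite (both factors ≥ 2). So xy^{q+1}z = a^{q(1+k)} ∉ L.
This contradicts the pumping lemma, so L is not regular.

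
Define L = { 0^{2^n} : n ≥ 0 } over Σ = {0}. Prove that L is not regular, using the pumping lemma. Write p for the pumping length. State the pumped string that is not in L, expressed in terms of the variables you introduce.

0^{2^p+k}

Toward a contradiction, assume L is regular with pumping length p.
Take w = 0^{2^p} ∈ L with |w| = 2^p ≥ p.
By the pumping lemma, w = xyz with |xy| ≤ p and |y| > 0.
Then y = 0^k for some k with 1 ≤ k ≤ p.
Pump with i = 2: xy^2z = 0^{2^p+k}. Since 1 ≤ k ≤ p < 2^p, we have 2^p < 2^p+k < 2^{p+1}, so 2^p+k is not a power of 2. So xy^2z ∉ L.
This contradicts the pumping lemma, so L is not regular.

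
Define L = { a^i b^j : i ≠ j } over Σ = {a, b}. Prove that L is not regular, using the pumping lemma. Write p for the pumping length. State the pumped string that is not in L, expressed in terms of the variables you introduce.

a^{p+p!} b^{p+p!}

Assume L is regular; let p be its pumping constant.
Choose w = a^p b^{p+p!}. Since p ≠ p+p!, w ∈ L; and |w| ≥ p.
The pumping lemma gives a decomposition w = xyz where |xy| ≤ p and |y| > 0.
Because |xy| ≤ p and w begins with p copies of a, we have y = a^k with 1 ≤ k ≤ p.
Since 1 ≤ k ≤ p, k divides p!; set t = 1 + p!/k. Then xy^t z has p + (p!/k)·k = p + p! copies of a. Now the a-count equals the b-count, so i ≠ j fails. So xy^t z = a^{p+p!} b^{p+p!} ∉ L.
This contradicts the pumping lemma, so L is not regular.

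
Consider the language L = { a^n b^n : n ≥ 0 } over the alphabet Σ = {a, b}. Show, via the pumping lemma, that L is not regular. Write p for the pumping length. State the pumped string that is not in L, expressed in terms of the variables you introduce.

a^{p+k} b^p

Assume L is regular; let p be its pumping constant.
Take w = a^p b^p. Then w ∈ L and |w| = 2p ≥ p.
Write w = xyz as guaranteed by the lemma, with |xy| ≤ p and |y| ≥ 1.
Since the first p symbols of w are all a's and |xy| ≤ p, y lies entirely in the leading a-block: y = a^k for some k with 1 ≤ k ≤ p.
Pump with i = 2: xy^2z = a^{p+k} b^p. For this to lie in L we would need p = p+k, which forces k = 0. But k ≥ 1, so xy^2z ∉ L.
Contradiction. Therefore L is not regular.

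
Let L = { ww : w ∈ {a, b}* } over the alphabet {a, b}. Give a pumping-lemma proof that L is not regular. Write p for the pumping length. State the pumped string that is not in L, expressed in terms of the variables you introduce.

a^{p+k} b^p a^p b^p

Toward a contradiction, assume L is regular with pumping length p.
Take w = a^p b^p a^p b^p = uu where u = a^pb^p; then w ∈ L and |w| = 4p ≥ p.
Write w = xyz as guaranteed by the lemma, with |xy| ≤ p and y is nonempty.
Because |xy| ≤ p and w begins with p copies of a, we have y = a^k with 1 ≤ k ≤ p.
Pump with i = 2: xy^2z = a^{p+k} b^p a^p b^p, of length 4p+k. Suppose this equals vv. The string starts with a and ends with b, so v does too; thus the boundary between the two copies of v is a b→a transition. There is exactly one such transition, at position 2p+k, so |v| = 2p+k and |vv| = 4p+2k ≠ 4p+k since k ≥ 1. So xy^2z ∉ L.
Contradiction. Therefore L is not regular.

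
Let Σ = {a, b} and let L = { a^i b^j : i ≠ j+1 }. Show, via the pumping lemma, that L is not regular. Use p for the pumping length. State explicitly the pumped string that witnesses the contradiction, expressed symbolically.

Assume L is regular. Let p be the pumping length given by the pumping lemma.
Choose w = a^p b^{p+p!-1}. Since p ≠ (p+p!-1)+1 = p+p!, w ∈ L; and |w| ≥ p.
The pumping lemma gives a decomposition w = xyz where |xy| ≤ p and |y| > 0.
Because |xy| ≤ p and w begins with p copies of a, we have y = a^k with 1 ≤ k ≤ p.
Since 1 ≤ k ≤ p, k divides p!; set t = 1 + p!/k. Then xy^t z has p + (p!/k)·k = p + p! copies of a. Now the a-count is p+p! and (b-count)+1 = (p+p!-1)+1 = p+p!, so i ≠ j+1 fails. So xy^t z = a^{p+p!} b^{p+p!-1} ∉ L.
This is a contradiction; hence L is not regular.

a^{p+p!} b^{p+p!-1}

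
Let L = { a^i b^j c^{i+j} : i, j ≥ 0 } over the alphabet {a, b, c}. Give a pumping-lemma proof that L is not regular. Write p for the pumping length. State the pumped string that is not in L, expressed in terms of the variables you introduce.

Toward a contradiction, assume L is regular with pumping length p.
Take w = a^p b^p c^{2p} ∈ L (with i=j=p, i+j=2p), |w| = 4p ≥ p.
Write w = xyz as guaranteed by the lemma, with |xy| ≤ p and y is nonempty.
Since the first p symbols of w are all a's and |xy| ≤ p, y lies entirely in the leading a-block: y = a^k for some k with 1 ≤ k ≤ p.
Consider xy^2z = a^{p+k} b^p c^{2p}. Now the a- and b-counts sum to 2p+k, but the c-count is 2p ≠ 2p+k. So xy^2z ∉ L.
This contradicts the pumping lemma, so L is not regular.

a^{p+k} b^p c^{2p}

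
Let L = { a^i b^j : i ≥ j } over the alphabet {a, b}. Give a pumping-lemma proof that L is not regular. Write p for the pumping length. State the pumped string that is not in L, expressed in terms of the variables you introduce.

Suppose for contradiction that L is regular, and let p be the pumping length.
Choose w = a^p b^p ∈ L, with |w| = 2p ≥ p.
By the pumping lemma, w = xyz with |xy| ≤ p and |y| ≥ 1.
Since the first p symbols of w are all a's and |xy| ≤ p, y lies entirely in the leading a-block: y = a^k for some k with 1 ≤ k ≤ p.
Consider xy^0z = xz = a^{p-k} b^p. Since k ≥ 1, the a-count p-k is less than p, so i ≥ j fails; thus xz ∉ L.
Contradiction. Therefore L is not regular.

a^{p-k} b^p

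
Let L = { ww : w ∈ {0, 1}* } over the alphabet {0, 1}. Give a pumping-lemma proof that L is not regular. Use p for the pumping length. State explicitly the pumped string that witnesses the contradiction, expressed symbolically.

0^{p+k} 1^p 0^p 1^p

Suppose for contradiction that L is regular, and let p be the pumping length.
Take w = 0^p 1^p 0^p 1^p = uu where u = 0^p1^p; then w ∈ L and |w| = 4p ≥ p.
Write w = xyz as guaranteed by the lemma, with |xy| ≤ p and y is nonempty.
Because |xy| ≤ p and w begins with p copies of 0, we have y = 0^k with 1 ≤ k ≤ p.
Pump with i = 2: xy^2z = 0^{p+k} 1^p 0^p 1^p, of length 4p+k. Suppose this equals vv. The string starts with 0 and ends with 1, so v does too; thus the boundary between the two copies of v is a 1→0 transition. There is exactly one such transition, at position 2p+k, so |v| = 2p+k and |vv| = 4p+2k ≠ 4p+k since k ≥ 1. So xy^2z ∉ L.
This contradicts the pumping lemma, so L is not regular.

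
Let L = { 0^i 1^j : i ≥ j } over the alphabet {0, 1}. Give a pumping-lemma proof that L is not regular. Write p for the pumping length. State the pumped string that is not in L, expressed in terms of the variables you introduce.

0^{p-k} 1^p

Toward a contradiction, assume L is regular with pumping length p.
Choose w = 0^p 1^p ∈ L, with |w| = 2p ≥ p.
Write w = xyz as guaranteed by the lemma, with |xy| ≤ p and |y| > 0.
Because |xy| ≤ p and w begins with p copies of 0, we have y = 0^k with 1 ≤ k ≤ p.
Consider xy^0z = xz = 0^{p-k} 1^p. Since k ≥ 1, the 0-count p-k is less than p, so i ≥ j fails; thus xz ∉ L.
This is a contradiction; hence L is not regular.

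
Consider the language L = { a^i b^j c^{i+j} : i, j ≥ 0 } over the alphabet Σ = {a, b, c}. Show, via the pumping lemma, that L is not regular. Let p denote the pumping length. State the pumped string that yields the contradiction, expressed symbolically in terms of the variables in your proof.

a^{p+k} b^p c^{2p}

Assume L is regular; let p be its pumping constant.
Take w = a^p b^p c^{2p} ∈ L (with i=j=p, i+j=2p), |w| = 4p ≥ p.
The pumping lemma gives a decomposition w = xyz where |xy| ≤ p and |y| ≥ 1.
The first p characters of w are a's, so xy (and hence y) consists only of a's. Write y = a^k, 1 ≤ k ≤ p.
Consider xy^2z = a^{p+k} b^p c^{2p}. Now the a- and b-counts sum to 2p+k, but the c-count is 2p ≠ 2p+k. So xy^2z ∉ L.
This is a contradiction; hence L is not regular.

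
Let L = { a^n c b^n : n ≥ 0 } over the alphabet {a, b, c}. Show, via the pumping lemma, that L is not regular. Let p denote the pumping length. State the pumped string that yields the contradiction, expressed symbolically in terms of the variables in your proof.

a^{p+k} c b^p

Assume L is regular. Let p be the pumping length given by the pumping lemma.
Take w = a^p c b^p ∈ L with |w| = 2p+1 ≥ p.
Write w = xyz as guaranteed by the lemma, with |xy| ≤ p and |y| > 0.
Because |xy| ≤ p and w begins with p copies of a, we have y = a^k with 1 ≤ k ≤ p.
Pump with i = 2: xy^2z = a^{p+k} c b^p, which would require p+k = p. But k ≥ 1, so xy^2z ∉ L.
This is a contradiction; hence L is not regular.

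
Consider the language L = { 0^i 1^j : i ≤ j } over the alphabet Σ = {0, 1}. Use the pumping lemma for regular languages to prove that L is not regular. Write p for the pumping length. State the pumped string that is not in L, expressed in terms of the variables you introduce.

0^{p+k} 1^p

Assume L is regular; let p be its pumping constant.
Choose w = 0^p 1^p ∈ L, with |w| = 2p ≥ p.
Write w = xyz as guaranteed by the lemma, with |xy| ≤ p and |y| > 0.
Because |xy| ≤ p and w begins with p copies of 0, we have y = 0^k with 1 ≤ k ≤ p.
Consider xy^2z = 0^{p+k} 1^p. Since k ≥ 1, the 0-count p+k exceeds the 1-count p, so i ≤ j fails; thus xy^2z ∉ L.
Contradiction. Therefore L is not regular.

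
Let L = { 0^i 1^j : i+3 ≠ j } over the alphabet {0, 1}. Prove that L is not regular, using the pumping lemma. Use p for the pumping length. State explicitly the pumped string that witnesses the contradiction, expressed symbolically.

Assume L is regular. Let p be the pumping length given by the pumping lemma.
Choose w = 0^p 1^{p+p!+3}. Since p ≠ (p+p!+3)-3 = p+p!, w ∈ L; and |w| ≥ p.
The pumping lemma gives a decomposition w = xyz where |xy| ≤ p and |y| > 0.
Because |xy| ≤ p and w begins with p copies of 0, we have y = 0^k with 1 ≤ k ≤ p.
Since 1 ≤ k ≤ p, k divides p!; set t = 1 + p!/k. Then xy^t z has p + (p!/k)·k = p + p! copies of 0. Now the 0-count is p+p! and (1-count)-3 = (p+p!+3)-3 = p+p!, so i+3 ≠ j fails. So xy^t z = 0^{p+p!} 1^{p+p!+3} ∉ L.
This is a contradiction; hence L is not regular.

0^{p+p!} 1^{p+p!+3}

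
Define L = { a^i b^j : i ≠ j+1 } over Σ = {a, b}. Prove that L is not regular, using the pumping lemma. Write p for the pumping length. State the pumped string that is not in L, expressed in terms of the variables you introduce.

Toward a contradiction, assume L is regular with pumping length p.
Choose w = a^p b^{p+p!-1}. Since p ≠ (p+p!-1)+1 = p+p!, w ∈ L; and |w| ≥ p.
By the pumping lemma, w = xyz with |xy| ≤ p and |y| > 0.
Since the first p symbols of w are all a's and |xy| ≤ p, y lies entirely in the leading a-block: y = a^k for some k with 1 ≤ k ≤ p.
Since 1 ≤ k ≤ p, k divides p!; set t = 1 + p!/k. Then xy^t z has p + (p!/k)·k = p + p! copies of a. Now the a-count is p+p! and (b-count)+1 = (p+p!-1)+1 = p+p!, so i ≠ j+1 fails. So xy^t z = a^{p+p!} b^{p+p!-1} ∉ L.
This contradicts the pumping lemma, so L is not regular.

a^{p+p!} b^{p+p!-1}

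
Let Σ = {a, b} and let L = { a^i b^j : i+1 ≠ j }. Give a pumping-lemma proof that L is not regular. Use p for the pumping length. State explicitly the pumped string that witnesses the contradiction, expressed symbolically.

a^{p+p!} b^{p+p!+1}

Toward a contradiction, assume L is regular with pumping length p.
Choose w = a^p b^{p+p!+1}. Since p ≠ (p+p!+1)-1 = p+p!, w ∈ L; and |w| ≥ p.
Write w = xyz as guaranteed by the lemma, with |xy| ≤ p and y is nonempty.
The first p characters of w are a's, so xy (and hence y) consists only of a's. Write y = a^k, 1 ≤ k ≤ p.
Since 1 ≤ k ≤ p, k divides p!; set t = 1 + p!/k. Then xy^t z has p + (p!/k)·k = p + p! copies of a. Now the a-count is p+p! and (b-count)-1 = (p+p!+1)-1 = p+p!, so i+1 ≠ j fails. So xy^t z = a^{p+p!} b^{p+p!+1} ∉ L.
Contradiction. Therefore L is not regular.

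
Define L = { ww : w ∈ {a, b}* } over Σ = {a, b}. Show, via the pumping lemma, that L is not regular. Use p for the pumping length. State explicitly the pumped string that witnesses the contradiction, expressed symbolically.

a^{p+k} b^p a^p b^p

Assume L is regular; let p be its pumping constant.
Take w = a^p b^p a^p b^p = uu where u = a^pb^p; then w ∈ L and |w| = 4p ≥ p.
By the pumping lemma, w = xyz with |xy| ≤ p and |y| ≥ 1.
Because |xy| ≤ p and w begins with p copies of a, we have y = a^k with 1 ≤ k ≤ p.
Pump with i = 2: xy^2z = a^{p+k} b^p a^p b^p, of length 4p+k. Suppose this equals vv. The string starts with a and ends with b, so v does too; thus the boundary between the two copies of v is a b→a transition. There is exactly one such transition, at position 2p+k, so |v| = 2p+k and |vv| = 4p+2k ≠ 4p+k since k ≥ 1. So xy^2z ∉ L.
This is a contradiction; hence L is not regular.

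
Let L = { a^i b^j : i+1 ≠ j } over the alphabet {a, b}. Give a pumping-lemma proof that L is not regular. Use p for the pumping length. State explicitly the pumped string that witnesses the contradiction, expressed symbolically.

Toward a contradiction, assume L is regular with pumping length p.
Choose w = a^p b^{p+p!+1}. Since p ≠ (p+p!+1)-1 = p+p!, w ∈ L; and |w| ≥ p.
Write w = xyz as guaranteed by the lemma, with |xy| ≤ p and |y| ≥ 1.
The first p characters of w are a's, so xy (and hence y) consists only of a's. Write y = a^k, 1 ≤ k ≤ p.
Since 1 ≤ k ≤ p, k divides p!; set t = 1 + p!/k. Then xy^t z has p + (p!/k)·k = p + p! copies of a. Now the a-count is p+p! and (b-count)-1 = (p+p!+1)-1 = p+p!, so i+1 ≠ j fails. So xy^t z = a^{p+p!} b^{p+p!+1} ∉ L.
Contradiction. Therefore L is not regular.

a^{p+p!} b^{p+p!+1}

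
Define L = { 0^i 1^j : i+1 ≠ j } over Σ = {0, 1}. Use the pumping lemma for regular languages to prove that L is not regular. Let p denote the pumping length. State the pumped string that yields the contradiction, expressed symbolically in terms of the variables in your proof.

0^{p+p!} 1^{p+p!+1}

Toward a contradiction, assume L is regular with pumping length p.
Choose w = 0^p 1^{p+p!+1}. Since p ≠ (p+p!+1)-1 = p+p!, w ∈ L; and |w| ≥ p.
The pumping lemma gives a decomposition w = xyz where |xy| ≤ p and |y| > 0.
Since the first p symbols of w are all 0's and |xy| ≤ p, y lies entirely in the leading 0-block: y = 0^k for some k with 1 ≤ k ≤ p.
Since 1 ≤ k ≤ p, k divides p!; set t = 1 + p!/k. Then xy^t z has p + (p!/k)·k = p + p! copies of 0. Now the 0-count is p+p! and (1-count)-1 = (p+p!+1)-1 = p+p!, so i+1 ≠ j fails. So xy^t z = 0^{p+p!} 1^{p+p!+1} ∉ L.
Contradiction. Therefore L is not regular.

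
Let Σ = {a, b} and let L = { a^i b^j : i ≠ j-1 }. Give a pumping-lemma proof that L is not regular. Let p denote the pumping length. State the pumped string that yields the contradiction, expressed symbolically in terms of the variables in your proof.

a^{p+p!} b^{p+p!+1}

Toward a contradiction, assume L is regular with pumping length p.
Choose w = a^p b^{p+p!+1}. Since p ≠ (p+p!+1)-1 = p+p!, w ∈ L; and |w| ≥ p.
The pumping lemma gives a decomposition w = xyz where |xy| ≤ p and |y| ≥ 1.
Because |xy| ≤ p and w begins with p copies of a, we have y = a^k with 1 ≤ k ≤ p.
Since 1 ≤ k ≤ p, k divides p!; set t = 1 + p!/k. Then xy^t z has p + (p!/k)·k = p + p! copies of a. Now the a-count is p+p! and (b-count)-1 = (p+p!+1)-1 = p+p!, so i ≠ j-1 fails. So xy^t z = a^{p+p!} b^{p+p!+1} ∉ L.
Contradiction. Therefore L is not regular.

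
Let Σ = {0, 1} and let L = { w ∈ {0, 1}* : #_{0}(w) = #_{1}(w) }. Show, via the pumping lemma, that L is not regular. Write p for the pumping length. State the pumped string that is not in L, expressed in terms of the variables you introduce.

Toward a contradiction, assume L is regular with pumping length p.
Choose w = 0^p 1^p ∈ L with |w| = 2p ≥ p.
By the pumping lemma, w = xyz with |xy| ≤ p and |y| > 0.
Since the first p symbols of w are all 0's and |xy| ≤ p, y lies entirely in the leading 0-block: y = 0^k for some k with 1 ≤ k ≤ p.
Pump with i = 2: xy^2z = 0^{p+k} 1^p has p+k occurrences of 0 but only p of 1. Since k ≥ 1 the counts differ, so xy^2z ∉ L.
Contradiction. Therefore L is not regular.

0^{p+k} 1^p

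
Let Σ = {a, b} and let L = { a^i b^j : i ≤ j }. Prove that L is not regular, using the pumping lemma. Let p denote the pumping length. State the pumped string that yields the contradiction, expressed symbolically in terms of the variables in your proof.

Assume L is regular; let p be its pumping constant.
Choose w = a^p b^p ∈ L, with |w| = 2p ≥ p.
The pumping lemma gives a decomposition w = xyz where |xy| ≤ p and y is nonempty.
Because |xy| ≤ p and w begins with p copies of a, we have y = a^k with 1 ≤ k ≤ p.
Consider xy^2z = a^{p+k} b^p. Since k ≥ 1, the a-count p+k exceeds the b-count p, so i ≤ j fails; thus xy^2z ∉ L.
This contradicts the pumping lemma, so L is not regular.

a^{p+k} b^p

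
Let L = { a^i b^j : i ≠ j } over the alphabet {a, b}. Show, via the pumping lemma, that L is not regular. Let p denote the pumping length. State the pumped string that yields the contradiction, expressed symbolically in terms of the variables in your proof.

a^{p+p!} b^{p+p!}

Suppose for contradiction that L is regular, and let p be the pumping length.
Choose w = a^p b^{p+p!}. Since p ≠ p+p!, w ∈ L; and |w| ≥ p.
Write w = xyz as guaranteed by the lemma, with |xy| ≤ p and |y| > 0.
Since the first p symbols of w are all a's and |xy| ≤ p, y lies entirely in the leading a-block: y = a^k for some k with 1 ≤ k ≤ p.
Since 1 ≤ k ≤ p, k divides p!; set t = 1 + p!/k. Then xy^t z has p + (p!/k)·k = p + p! copies of a. Now the a-count equals the b-count, so i ≠ j fails. So xy^t z = a^{p+p!} b^{p+p!} ∉ L.
This contradicts the pumping lemma, so L is not regular.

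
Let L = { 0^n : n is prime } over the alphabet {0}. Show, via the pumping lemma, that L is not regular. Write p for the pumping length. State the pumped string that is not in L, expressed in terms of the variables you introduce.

Assume L is regular; let p be its pumping constant.
Let q be a prime with q ≥ p+2 (infinitely many primes exist), and take w = 0^q ∈ L with |w| = q ≥ p.
By the pumping lemma, w = xyz with |xy| ≤ p and y is nonempty.
Then y = 0^k for some k with 1 ≤ k ≤ p.
Since 1 ≤ k ≤ p, |xz| = q-k. Pump with i = q+1: |xy^{q+1}z| = (q-k)+(q+1)k = q+qk = q(1+k), which is composite (both factors ≥ 2). So xy^{q+1}z = 0^{q(1+k)} ∉ L.
Contradiction. Therefore L is not regular.

0^{q(1+k)}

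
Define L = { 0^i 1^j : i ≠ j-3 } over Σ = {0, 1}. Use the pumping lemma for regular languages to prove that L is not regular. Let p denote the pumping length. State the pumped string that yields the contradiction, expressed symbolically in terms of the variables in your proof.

0^{p+p!} 1^{p+p!+3}

Assume L is regular. Let p be the pumping length given by the pumping lemma.
Choose w = 0^p 1^{p+p!+3}. Since p ≠ (p+p!+3)-3 = p+p!, w ∈ L; and |w| ≥ p.
By the pumping lemma, w = xyz with |xy| ≤ p and y is nonempty.
Since the first p symbols of w are all 0's and |xy| ≤ p, y lies entirely in the leading 0-block: y = 0^k for some k with 1 ≤ k ≤ p.
Since 1 ≤ k ≤ p, k divides p!; set t = 1 + p!/k. Then xy^t z has p + (p!/k)·k = p + p! copies of 0. Now the 0-count is p+p! and (1-count)-3 = (p+p!+3)-3 = p+p!, so i ≠ j-3 fails. So xy^t z = 0^{p+p!} 1^{p+p!+3} ∉ L.
This is a contradiction; hence L is not regular.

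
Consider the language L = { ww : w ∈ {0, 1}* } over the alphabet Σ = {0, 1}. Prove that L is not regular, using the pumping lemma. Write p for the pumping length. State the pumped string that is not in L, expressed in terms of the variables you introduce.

Suppose for contradiction that L is regular, and let p be the pumping length.
Take w = 0^p 1^p 0^p 1^p = uu where u = 0^p1^p; then w ∈ L and |w| = 4p ≥ p.
Write w = xyz as guaranteed by the lemma, with |xy| ≤ p and |y| > 0.
The first p characters of w are 0's, so xy (and hence y) consists only of 0's. Write y = 0^k, 1 ≤ k ≤ p.
Pump with i = 2: xy^2z = 0^{p+k} 1^p 0^p 1^p, of length 4p+k. Suppose this equals vv. The string starts with 0 and ends with 1, so v does too; thus the boundary between the two copies of v is a 1→0 transition. There is exactly one such transition, at position 2p+k, so |v| = 2p+k and |vv| = 4p+2k ≠ 4p+k since k ≥ 1. So xy^2z ∉ L.
Contradiction. Therefore L is not regular.

0^{p+k} 1^p 0^p 1^p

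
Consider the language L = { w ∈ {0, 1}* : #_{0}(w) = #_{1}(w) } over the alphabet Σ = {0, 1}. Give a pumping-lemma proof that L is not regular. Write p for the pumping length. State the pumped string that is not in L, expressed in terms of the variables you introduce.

0^{p+k} 1^p

Suppose for contradiction that L is regular, and let p be the pumping length.
Choose w = 0^p 1^p ∈ L with |w| = 2p ≥ p.
The pumping lemma gives a decomposition w = xyz where |xy| ≤ p and |y| ≥ 1.
Because |xy| ≤ p and w begins with p copies of 0, we have y = 0^k with 1 ≤ k ≤ p.
Pump with i = 2: xy^2z = 0^{p+k} 1^p has p+k occurrences of 0 but only p of 1. Since k ≥ 1 the counts differ, so xy^2z ∉ L.
This is a contradiction; hence L is not regular.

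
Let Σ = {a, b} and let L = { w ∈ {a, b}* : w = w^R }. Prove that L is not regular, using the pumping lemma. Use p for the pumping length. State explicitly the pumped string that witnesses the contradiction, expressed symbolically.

a^{p+k} b a^p

Suppose for contradiction that L is regular, and let p be the pumping length.
Take w = a^p b a^p, a palindrome of length 2p+1 ≥ p.
Write w = xyz as guaranteed by the lemma, with |xy| ≤ p and y is nonempty.
The first p characters of w are a's, so xy (and hence y) consists only of a's. Write y = a^k, 1 ≤ k ≤ p.
Pump with i = 2: xy^2z = a^{p+k} b a^p. Its reverse is a^p b a^{p+k}, which differs from xy^2z since k ≥ 1. So xy^2z is not a palindrome and xy^2z ∉ L.
This contradicts the pumping lemma, so L is not regular.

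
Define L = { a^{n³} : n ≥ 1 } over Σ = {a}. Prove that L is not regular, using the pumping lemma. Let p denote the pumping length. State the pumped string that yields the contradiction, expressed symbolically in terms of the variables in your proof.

a^{p³+k}

Toward a contradiction, assume L is regular with pumping length p.
Take w = a^{p³} ∈ L with |w| = p³ ≥ p.
By the pumping lemma, w = xyz with |xy| ≤ p and |y| > 0.
Then y = a^k for some k with 1 ≤ k ≤ p.
Pump with i = 2: xy^2z = a^{p³+k}. Since 1 ≤ k ≤ p, p³ < p³+k ≤ p³+p < p³+3p²+3p+1 = (p+1)³, so p³+k is not a perfect cube. So xy^2z ∉ L.
This is a contradiction; hence L is not regular.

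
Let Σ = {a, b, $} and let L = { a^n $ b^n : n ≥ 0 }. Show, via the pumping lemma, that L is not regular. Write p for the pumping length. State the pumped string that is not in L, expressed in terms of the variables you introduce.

Assume L is regular. Let p be the pumping length given by the pumping lemma.
Take w = a^p $ b^p ∈ L with |w| = 2p+1 ≥ p.
By the pumping lemma, w = xyz with |xy| ≤ p and |y| ≥ 1.
The first p characters of w are a's, so xy (and hence y) consists only of a's. Write y = a^k, 1 ≤ k ≤ p.
Pump with i = 2: xy^2z = a^{p+k} $ b^p, which would require p+k = p. But k ≥ 1, so xy^2z ∉ L.
This is a contradiction; hence L is not regular.

a^{p+k} $ b^p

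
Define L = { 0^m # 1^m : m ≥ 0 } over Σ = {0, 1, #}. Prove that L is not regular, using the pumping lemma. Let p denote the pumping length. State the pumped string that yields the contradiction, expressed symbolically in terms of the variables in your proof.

0^{p+k} # 1^p

Assume L is regular; let p be its pumping constant.
Take w = 0^p # 1^p ∈ L with |w| = 2p+1 ≥ p.
Write w = xyz as guaranteed by the lemma, with |xy| ≤ p and y is nonempty.
Because |xy| ≤ p and w begins with p copies of 0, we have y = 0^k with 1 ≤ k ≤ p.
Pump with i = 2: xy^2z = 0^{p+k} # 1^p, which would require p+k = p. But k ≥ 1, so xy^2z ∉ L.
Contradiction. Therefore L is not regular.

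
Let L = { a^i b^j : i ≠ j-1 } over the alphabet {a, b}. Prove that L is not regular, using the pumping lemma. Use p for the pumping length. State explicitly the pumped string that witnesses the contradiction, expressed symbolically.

a^{p+p!} b^{p+p!+1}

Suppose for contradiction that L is regular, and let p be the pumping length.
Choose w = a^p b^{p+p!+1}. Since p ≠ (p+p!+1)-1 = p+p!, w ∈ L; and |w| ≥ p.
By the pumping lemma, w = xyz with |xy| ≤ p and |y| > 0.
Since the first p symbols of w are all a's and |xy| ≤ p, y lies entirely in the leading a-block: y = a^k for some k with 1 ≤ k ≤ p.
Since 1 ≤ k ≤ p, k divides p!; set t = 1 + p!/k. Then xy^t z has p + (p!/k)·k = p + p! copies of a. Now the a-count is p+p! and (b-count)-1 = (p+p!+1)-1 = p+p!, so i ≠ j-1 fails. So xy^t z = a^{p+p!} b^{p+p!+1} ∉ L.
Contradiction. Therefore L is not regular.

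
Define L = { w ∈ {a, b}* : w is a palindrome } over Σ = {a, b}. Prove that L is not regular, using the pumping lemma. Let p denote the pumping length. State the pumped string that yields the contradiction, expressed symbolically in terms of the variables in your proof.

Assume L is regular; let p be its pumping constant.
Take w = a^p b a^p, a palindrome of length 2p+1 ≥ p.
Write w = xyz as guaranteed by the lemma, with |xy| ≤ p and |y| ≥ 1.
The first p characters of w are a's, so xy (and hence y) consists only of a's. Write y = a^k, 1 ≤ k ≤ p.
Pump with i = 2: xy^2z = a^{p+k} b a^p. Its reverse is a^p b a^{p+k}, which differs from xy^2z since k ≥ 1. So xy^2z is not a palindrome and xy^2z ∉ L.
This is a contradiction; hence L is not regular.

a^{p+k} b a^p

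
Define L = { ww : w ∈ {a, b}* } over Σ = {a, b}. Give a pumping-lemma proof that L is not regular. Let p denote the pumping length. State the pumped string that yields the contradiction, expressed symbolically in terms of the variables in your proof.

Toward a contradiction, assume L is regular with pumping length p.
Take w = a^p b^p a^p b^p = uu where u = a^pb^p; then w ∈ L and |w| = 4p ≥ p.
Write w = xyz as guaranteed by the lemma, with |xy| ≤ p and |y| ≥ 1.
Because |xy| ≤ p and w begins with p copies of a, we have y = a^k with 1 ≤ k ≤ p.
Pump with i = 2: xy^2z = a^{p+k} b^p a^p b^p, of length 4p+k. Suppose this equals vv. The string starts with a and ends with b, so v does too; thus the boundary between the two copies of v is a b→a transition. There is exactly one such transition, at position 2p+k, so |v| = 2p+k and |vv| = 4p+2k ≠ 4p+k since k ≥ 1. So xy^2z ∉ L.
This contradicts the pumping lemma, so L is not regular.

a^{p+k} b^p a^p b^p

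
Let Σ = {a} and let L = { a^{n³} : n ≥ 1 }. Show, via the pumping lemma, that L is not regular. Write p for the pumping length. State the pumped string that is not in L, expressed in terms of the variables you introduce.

a^{p³+k}

Toward a contradiction, assume L is regular with pumping length p.
Take w = a^{p³} ∈ L with |w| = p³ ≥ p.
By the pumping lemma, w = xyz with |xy| ≤ p and |y| > 0.
Then y = a^k for some k with 1 ≤ k ≤ p.
Pump with i = 2: xy^2z = a^{p³+k}. Since 1 ≤ k ≤ p, p³ < p³+k ≤ p³+p < p³+3p²+3p+1 = (p+1)³, so p³+k is not a perfect cube. So xy^2z ∉ L.
This is a contradiction; hence L is not regular.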